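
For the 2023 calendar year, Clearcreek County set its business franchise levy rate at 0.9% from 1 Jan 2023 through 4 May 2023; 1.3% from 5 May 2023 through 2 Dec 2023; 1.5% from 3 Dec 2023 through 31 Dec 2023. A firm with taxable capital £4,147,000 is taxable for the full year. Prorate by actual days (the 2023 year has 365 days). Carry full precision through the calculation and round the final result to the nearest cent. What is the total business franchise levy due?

1 Jan – 4 May 2023: 124 days at 0.9% → £4,147,000 × 0.9% × 124/365 = £12,679.5945
5 May – 2 Dec 2023: 212 days at 1.3% → £4,147,000 × 1.3% × 212/365 = £31,312.6904
3 Dec – 31 Dec 2023: 29 days at 1.5% → £4,147,000 × 1.5% × 29/365 = £4,942.3151
Total = £48,934.6000

£48,934.60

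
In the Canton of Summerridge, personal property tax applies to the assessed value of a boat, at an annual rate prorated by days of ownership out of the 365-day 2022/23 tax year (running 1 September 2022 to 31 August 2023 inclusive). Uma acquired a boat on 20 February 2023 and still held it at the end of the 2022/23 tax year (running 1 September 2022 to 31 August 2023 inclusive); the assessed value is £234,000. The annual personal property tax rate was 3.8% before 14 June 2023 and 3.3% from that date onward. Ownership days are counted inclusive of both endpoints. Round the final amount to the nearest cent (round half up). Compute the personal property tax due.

£4,448.56

20 February – 13 June 2023: 114 days at 3.8% → £234,000 × 3.8% × 114/365 = £2,777.2274
14 June – 31 August 2023: 79 days at 3.3% → £234,000 × 3.3% × 79/365 = £1,671.3370
Total = £4,448.5644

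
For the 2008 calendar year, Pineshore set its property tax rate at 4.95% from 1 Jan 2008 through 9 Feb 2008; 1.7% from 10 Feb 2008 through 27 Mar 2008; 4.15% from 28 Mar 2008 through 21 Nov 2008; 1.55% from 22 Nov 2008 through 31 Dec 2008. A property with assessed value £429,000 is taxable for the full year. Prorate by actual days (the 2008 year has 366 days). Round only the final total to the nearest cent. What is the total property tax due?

£15,609.86

1 Jan – 9 Feb 2008: 40 days at 4.95% → £429,000 × 4.95% × 40/366 = £2,320.8197
10 Feb – 27 Mar 2008: 47 days at 1.7% → £429,000 × 1.7% × 47/366 = £936.5328
28 Mar – 21 Nov 2008: 239 days at 4.15% → £429,000 × 4.15% × 239/366 = £11,625.7828
22 Nov – 31 Dec 2008: 40 days at 1.55% → £429,000 × 1.55% × 40/366 = £726.7213
Total = £15,609.8566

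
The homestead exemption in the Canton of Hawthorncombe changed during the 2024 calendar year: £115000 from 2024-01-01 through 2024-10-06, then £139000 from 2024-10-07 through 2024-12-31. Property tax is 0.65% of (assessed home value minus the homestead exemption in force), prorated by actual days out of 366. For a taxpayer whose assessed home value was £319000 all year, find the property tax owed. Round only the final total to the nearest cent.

2024-01-01 to 2024-10-06: 280 days, exemption £115000 → (£319000 − £115000) × 0.65% × 280/366 = £1014.4262
2024-10-07 to 2024-12-31: 86 days, exemption £139000 → (£319000 − £139000) × 0.65% × 86/366 = £274.9180
Total = £1289.3443

£1289.34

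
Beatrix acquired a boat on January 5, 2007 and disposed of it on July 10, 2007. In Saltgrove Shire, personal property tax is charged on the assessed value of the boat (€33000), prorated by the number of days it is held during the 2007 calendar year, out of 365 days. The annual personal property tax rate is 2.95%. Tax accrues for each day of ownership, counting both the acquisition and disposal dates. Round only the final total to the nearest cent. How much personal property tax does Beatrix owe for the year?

Days held (January 5 – July 10, 2007): 187 out of 365
Tax = €33000 × 2.95% × 187/365 = €498.7521

€498.75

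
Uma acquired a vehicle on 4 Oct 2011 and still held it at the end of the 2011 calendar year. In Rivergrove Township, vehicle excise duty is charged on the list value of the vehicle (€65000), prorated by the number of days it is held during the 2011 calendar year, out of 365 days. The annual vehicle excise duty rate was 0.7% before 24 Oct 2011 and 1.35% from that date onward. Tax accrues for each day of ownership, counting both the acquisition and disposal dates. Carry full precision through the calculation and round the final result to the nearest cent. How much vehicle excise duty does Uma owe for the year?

€190.82

4 Oct – 23 Oct 2011: 20 days at 0.7% → €65000 × 0.7% × 20/365 = €24.9315
24 Oct – 31 Dec 2011: 69 days at 1.35% → €65000 × 1.35% × 69/365 = €165.8836
Total = €190.8151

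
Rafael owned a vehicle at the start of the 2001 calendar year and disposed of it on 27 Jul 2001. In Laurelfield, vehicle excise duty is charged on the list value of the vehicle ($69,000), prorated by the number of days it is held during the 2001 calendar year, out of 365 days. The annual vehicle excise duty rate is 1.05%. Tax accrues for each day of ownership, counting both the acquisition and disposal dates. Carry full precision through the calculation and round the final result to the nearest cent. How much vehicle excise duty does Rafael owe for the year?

Days held (1 Jan – 27 Jul 2001): 208 out of 365
Tax = $69,000 × 1.05% × 208/365 = $412.8658

$412.87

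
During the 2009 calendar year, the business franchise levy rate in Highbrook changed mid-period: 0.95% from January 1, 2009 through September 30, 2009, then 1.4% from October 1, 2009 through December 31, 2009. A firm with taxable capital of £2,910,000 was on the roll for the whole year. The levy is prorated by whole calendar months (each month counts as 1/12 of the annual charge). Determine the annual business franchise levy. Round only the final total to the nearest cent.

January 1 – September 30, 2009: 9 months at 0.95% → £2,910,000 × 0.95% × 9/12 = £20,733.7500
October 1 – December 31, 2009: 3 months at 1.4% → £2,910,000 × 1.4% × 3/12 = £10,185.0000
Total = £30,918.7500

£30,918.75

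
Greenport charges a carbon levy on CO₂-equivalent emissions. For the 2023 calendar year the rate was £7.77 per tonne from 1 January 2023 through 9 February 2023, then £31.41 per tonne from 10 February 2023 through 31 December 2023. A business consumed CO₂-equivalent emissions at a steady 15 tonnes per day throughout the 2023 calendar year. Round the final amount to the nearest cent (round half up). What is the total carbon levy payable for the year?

1 January – 9 February 2023: 40 days × 15 tonnes/day = 600 tonnes at £7.77/tonne → £4662.00
10 February – 31 December 2023: 325 days × 15 tonnes/day = 4,875 tonnes at £31.41/tonne → £153123.75

£157785.75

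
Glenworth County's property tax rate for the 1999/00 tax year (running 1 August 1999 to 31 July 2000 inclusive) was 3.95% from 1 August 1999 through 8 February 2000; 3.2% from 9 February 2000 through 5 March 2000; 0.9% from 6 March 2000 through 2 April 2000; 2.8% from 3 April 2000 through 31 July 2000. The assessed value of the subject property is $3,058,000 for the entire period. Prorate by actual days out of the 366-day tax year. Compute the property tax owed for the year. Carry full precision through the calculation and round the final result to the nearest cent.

$100,496.24

1 August 1999 – 8 February 2000: 192 days at 3.95% → $3,058,000 × 3.95% × 192/366 = $63,365.7705
9 February – 5 March 2000: 26 days at 3.2% → $3,058,000 × 3.2% × 26/366 = $6,951.5191
6 March – 2 April 2000: 28 days at 0.9% → $3,058,000 × 0.9% × 28/366 = $2,105.5082
3 April – 31 July 2000: 120 days at 2.8% → $3,058,000 × 2.8% × 120/366 = $28,073.4426
Total = $100,496.2404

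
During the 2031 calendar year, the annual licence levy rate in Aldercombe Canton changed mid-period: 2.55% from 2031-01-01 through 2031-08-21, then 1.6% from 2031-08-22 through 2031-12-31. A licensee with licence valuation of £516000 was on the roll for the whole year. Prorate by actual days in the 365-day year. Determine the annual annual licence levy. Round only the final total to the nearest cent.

2031-01-01 to 2031-08-21: 233 days at 2.55% → £516000 × 2.55% × 233/365 = £8399.4904
2031-08-22 to 2031-12-31: 132 days at 1.6% → £516000 × 1.6% × 132/365 = £2985.7315
Total = £11385.2219

£11385.22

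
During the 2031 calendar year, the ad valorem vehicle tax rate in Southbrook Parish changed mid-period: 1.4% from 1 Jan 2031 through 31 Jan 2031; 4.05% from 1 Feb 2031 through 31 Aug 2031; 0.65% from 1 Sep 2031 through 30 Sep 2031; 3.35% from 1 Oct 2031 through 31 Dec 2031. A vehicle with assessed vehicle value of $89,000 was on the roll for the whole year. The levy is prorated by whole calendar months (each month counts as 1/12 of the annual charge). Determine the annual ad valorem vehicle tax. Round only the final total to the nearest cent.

1 Jan – 31 Jan 2031: 1 month at 1.4% → $89,000 × 1.4% × 1/12 = $103.8333
1 Feb – 31 Aug 2031: 7 months at 4.05% → $89,000 × 4.05% × 7/12 = $2,102.6250
1 Sep – 30 Sep 2031: 1 month at 0.65% → $89,000 × 0.65% × 1/12 = $48.2083
1 Oct – 31 Dec 2031: 3 months at 3.35% → $89,000 × 3.35% × 3/12 = $745.3750
Total = $3,000.0417

$3,000.04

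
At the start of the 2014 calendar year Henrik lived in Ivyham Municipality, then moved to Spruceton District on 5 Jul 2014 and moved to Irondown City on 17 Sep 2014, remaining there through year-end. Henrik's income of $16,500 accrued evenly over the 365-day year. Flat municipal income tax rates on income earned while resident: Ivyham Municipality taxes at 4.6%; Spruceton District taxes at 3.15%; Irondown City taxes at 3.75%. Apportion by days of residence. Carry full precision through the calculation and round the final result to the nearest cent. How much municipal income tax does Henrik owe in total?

Ivyham Municipality, 1 Jan – 4 Jul 2014: 185 days → $16,500 × 4.6% × 185/365 = $384.6986
Spruceton District, 5 Jul – 16 Sep 2014: 74 days → $16,500 × 3.15% × 74/365 = $105.3740
Irondown City, 17 Sep – 31 Dec 2014: 106 days → $16,500 × 3.75% × 106/365 = $179.6918
Total = $669.7644

$669.76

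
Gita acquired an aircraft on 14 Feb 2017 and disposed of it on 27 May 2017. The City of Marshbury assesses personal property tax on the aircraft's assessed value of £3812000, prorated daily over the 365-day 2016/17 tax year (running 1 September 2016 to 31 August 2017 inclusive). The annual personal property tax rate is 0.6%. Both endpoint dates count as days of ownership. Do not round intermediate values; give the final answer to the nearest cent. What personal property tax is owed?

£6454.29

Days held (14 Feb – 27 May 2017): 103 out of 365
Tax = £3812000 × 0.6% × 103/365 = £6454.2904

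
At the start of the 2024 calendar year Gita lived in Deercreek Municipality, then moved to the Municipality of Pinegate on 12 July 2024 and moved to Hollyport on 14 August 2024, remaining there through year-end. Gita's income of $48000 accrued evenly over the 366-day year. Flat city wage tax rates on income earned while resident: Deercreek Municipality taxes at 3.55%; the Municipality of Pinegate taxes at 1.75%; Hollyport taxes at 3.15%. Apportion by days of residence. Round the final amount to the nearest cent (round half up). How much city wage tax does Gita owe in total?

Deercreek Municipality, 1 January – 11 July 2024: 193 days → $48000 × 3.55% × 193/366 = $898.5574
The Municipality of Pinegate, 12 July – 13 August 2024: 33 days → $48000 × 1.75% × 33/366 = $75.7377
Hollyport, 14 August – 31 December 2024: 140 days → $48000 × 3.15% × 140/366 = $578.3607
Total = $1552.6557

$1552.66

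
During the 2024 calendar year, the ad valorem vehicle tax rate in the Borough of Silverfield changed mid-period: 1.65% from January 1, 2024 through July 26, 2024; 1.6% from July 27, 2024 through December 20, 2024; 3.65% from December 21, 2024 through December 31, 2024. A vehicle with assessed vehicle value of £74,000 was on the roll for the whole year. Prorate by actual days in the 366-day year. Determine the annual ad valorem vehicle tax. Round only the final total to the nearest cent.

January 1 – July 26, 2024: 208 days at 1.65% → £74,000 × 1.65% × 208/366 = £693.9016
July 27 – December 20, 2024: 147 days at 1.6% → £74,000 × 1.6% × 147/366 = £475.5410
December 21 – December 31, 2024: 11 days at 3.65% → £74,000 × 3.65% × 11/366 = £81.1776
Total = £1,250.6202

£1,250.62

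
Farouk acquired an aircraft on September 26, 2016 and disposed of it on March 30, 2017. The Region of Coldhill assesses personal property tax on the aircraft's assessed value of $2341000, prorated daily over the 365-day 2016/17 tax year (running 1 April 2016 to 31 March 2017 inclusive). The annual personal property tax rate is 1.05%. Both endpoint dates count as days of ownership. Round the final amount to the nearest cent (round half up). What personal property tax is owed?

$12525.95

Days held (September 26, 2016 – March 30, 2017): 186 out of 365
Tax = $2341000 × 1.05% × 186/365 = $12525.9534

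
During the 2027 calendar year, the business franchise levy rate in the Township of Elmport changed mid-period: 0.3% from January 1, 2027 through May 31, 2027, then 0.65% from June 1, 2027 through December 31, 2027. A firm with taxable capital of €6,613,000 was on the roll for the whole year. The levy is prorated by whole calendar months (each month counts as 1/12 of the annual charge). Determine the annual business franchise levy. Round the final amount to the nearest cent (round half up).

January 1 – May 31, 2027: 5 months at 0.3% → €6,613,000 × 0.3% × 5/12 = €8,266.2500
June 1 – December 31, 2027: 7 months at 0.65% → €6,613,000 × 0.65% × 7/12 = €25,074.2917
Total = €33,340.5417

€33,340.54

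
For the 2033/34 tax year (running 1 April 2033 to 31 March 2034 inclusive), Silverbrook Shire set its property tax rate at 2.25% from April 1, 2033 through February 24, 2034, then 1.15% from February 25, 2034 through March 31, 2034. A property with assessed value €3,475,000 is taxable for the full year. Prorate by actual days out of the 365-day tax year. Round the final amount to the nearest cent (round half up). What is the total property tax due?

April 1, 2033 – February 24, 2034: 330 days at 2.25% → €3,475,000 × 2.25% × 330/365 = €70,690.0685
February 25 – March 31, 2034: 35 days at 1.15% → €3,475,000 × 1.15% × 35/365 = €3,832.0205
Total = €74,522.0890

€74,522.09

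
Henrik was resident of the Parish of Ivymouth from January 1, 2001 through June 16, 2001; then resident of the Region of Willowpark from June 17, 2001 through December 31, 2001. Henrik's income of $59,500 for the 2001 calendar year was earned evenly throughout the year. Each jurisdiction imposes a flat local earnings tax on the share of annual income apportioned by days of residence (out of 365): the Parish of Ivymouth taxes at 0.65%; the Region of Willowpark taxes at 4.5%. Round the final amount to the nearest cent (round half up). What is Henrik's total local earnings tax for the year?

$1,629.40

The Parish of Ivymouth, January 1 – June 16, 2001: 167 days → $59,500 × 0.65% × 167/365 = $176.9514
The Region of Willowpark, June 17 – December 31, 2001: 198 days → $59,500 × 4.5% × 198/365 = $1,452.4521
Total = $1,629.4034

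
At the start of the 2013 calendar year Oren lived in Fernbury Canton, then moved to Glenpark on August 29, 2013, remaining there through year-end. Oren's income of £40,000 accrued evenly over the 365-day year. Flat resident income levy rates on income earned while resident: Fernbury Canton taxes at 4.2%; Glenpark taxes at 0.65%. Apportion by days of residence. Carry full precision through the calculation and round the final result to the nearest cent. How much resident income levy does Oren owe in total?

Fernbury Canton, January 1 – August 28, 2013: 240 days → £40,000 × 4.2% × 240/365 = £1,104.6575
Glenpark, August 29 – December 31, 2013: 125 days → £40,000 × 0.65% × 125/365 = £89.0411
Total = £1,193.6986

£1,193.70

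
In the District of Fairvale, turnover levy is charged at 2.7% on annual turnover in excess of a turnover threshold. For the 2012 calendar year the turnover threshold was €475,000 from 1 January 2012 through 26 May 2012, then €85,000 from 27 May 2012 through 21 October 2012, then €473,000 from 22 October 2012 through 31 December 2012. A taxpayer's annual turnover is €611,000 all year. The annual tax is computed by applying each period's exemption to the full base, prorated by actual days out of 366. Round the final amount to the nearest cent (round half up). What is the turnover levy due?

€7,940.51

1 January – 26 May 2012: 147 days, exemption €475,000 → (€611,000 − €475,000) × 2.7% × 147/366 = €1,474.8197
27 May – 21 October 2012: 148 days, exemption €85,000 → (€611,000 − €85,000) × 2.7% × 148/366 = €5,742.8852
22 October – 31 December 2012: 71 days, exemption €473,000 → (€611,000 − €473,000) × 2.7% × 71/366 = €722.8033
Total = €7,940.5082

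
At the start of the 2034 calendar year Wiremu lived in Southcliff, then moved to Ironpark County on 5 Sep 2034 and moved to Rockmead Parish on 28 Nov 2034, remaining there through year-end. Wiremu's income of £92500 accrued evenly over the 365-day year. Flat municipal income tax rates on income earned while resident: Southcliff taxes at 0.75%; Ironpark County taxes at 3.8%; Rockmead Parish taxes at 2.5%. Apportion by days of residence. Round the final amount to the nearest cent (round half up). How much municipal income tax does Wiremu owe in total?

Southcliff, 1 Jan – 4 Sep 2034: 247 days → £92500 × 0.75% × 247/365 = £469.4692
Ironpark County, 5 Sep – 27 Nov 2034: 84 days → £92500 × 3.8% × 84/365 = £808.9315
Rockmead Parish, 28 Nov – 31 Dec 2034: 34 days → £92500 × 2.5% × 34/365 = £215.4110
Total = £1493.8116

£1493.81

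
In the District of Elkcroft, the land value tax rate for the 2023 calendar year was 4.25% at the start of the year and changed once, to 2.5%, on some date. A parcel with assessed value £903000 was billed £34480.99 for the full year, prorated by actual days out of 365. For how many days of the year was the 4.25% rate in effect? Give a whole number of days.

275 days

Let d = days at the first rate; then 365 − d days at the second rate.
£903000 × [4.25%·d + 2.5%·(365−d)] / 365 = £34480.99
Solving gives d = 275, so the new rate took effect on 3 October 2023.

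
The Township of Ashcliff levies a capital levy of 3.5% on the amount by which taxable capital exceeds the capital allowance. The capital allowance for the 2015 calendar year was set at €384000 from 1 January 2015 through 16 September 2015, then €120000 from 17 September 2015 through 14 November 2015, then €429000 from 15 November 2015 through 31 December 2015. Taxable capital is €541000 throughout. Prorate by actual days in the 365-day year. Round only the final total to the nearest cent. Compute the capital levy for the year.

1 January – 16 September 2015: 259 days, exemption €384000 → (€541000 − €384000) × 3.5% × 259/365 = €3899.1918
17 September – 14 November 2015: 59 days, exemption €120000 → (€541000 − €120000) × 3.5% × 59/365 = €2381.8219
15 November – 31 December 2015: 47 days, exemption €429000 → (€541000 − €429000) × 3.5% × 47/365 = €504.7671
Total = €6785.7808

€6785.78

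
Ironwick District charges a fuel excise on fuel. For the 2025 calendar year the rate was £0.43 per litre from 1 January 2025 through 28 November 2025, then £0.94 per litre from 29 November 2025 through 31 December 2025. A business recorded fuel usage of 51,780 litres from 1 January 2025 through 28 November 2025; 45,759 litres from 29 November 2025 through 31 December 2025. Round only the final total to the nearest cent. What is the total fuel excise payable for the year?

£65,278.86

1 January – 28 November 2025: 51,780 litres at £0.43/litre → £22,265.40
29 November – 31 December 2025: 45,759 litres at £0.94/litre → £43,013.46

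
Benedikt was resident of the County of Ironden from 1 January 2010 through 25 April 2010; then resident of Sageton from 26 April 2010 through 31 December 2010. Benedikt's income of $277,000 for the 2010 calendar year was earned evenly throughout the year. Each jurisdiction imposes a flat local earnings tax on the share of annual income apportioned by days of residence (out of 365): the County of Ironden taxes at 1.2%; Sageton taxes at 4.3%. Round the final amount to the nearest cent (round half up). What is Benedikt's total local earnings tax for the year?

The County of Ironden, 1 January – 25 April 2010: 115 days → $277,000 × 1.2% × 115/365 = $1,047.2877
Sageton, 26 April – 31 December 2010: 250 days → $277,000 × 4.3% × 250/365 = $8,158.2192
Total = $9,205.5068

$9,205.51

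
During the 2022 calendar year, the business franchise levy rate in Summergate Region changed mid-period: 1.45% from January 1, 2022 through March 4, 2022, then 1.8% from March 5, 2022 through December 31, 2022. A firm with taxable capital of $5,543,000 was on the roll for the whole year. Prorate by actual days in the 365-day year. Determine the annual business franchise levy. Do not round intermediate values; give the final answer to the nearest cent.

$96,425.42

January 1 – March 4, 2022: 63 days at 1.45% → $5,543,000 × 1.45% × 63/365 = $13,872.6863
March 5 – December 31, 2022: 302 days at 1.8% → $5,543,000 × 1.8% × 302/365 = $82,552.7342
Total = $96,425.4205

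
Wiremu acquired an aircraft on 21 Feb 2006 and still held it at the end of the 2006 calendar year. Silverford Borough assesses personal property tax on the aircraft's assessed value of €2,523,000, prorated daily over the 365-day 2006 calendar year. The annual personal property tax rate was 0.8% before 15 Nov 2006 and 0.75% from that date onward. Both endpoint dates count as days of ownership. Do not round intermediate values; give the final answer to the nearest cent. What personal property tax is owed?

€17,201.33

21 Feb – 14 Nov 2006: 267 days at 0.8% → €2,523,000 × 0.8% × 267/365 = €14,764.7342
15 Nov – 31 Dec 2006: 47 days at 0.75% → €2,523,000 × 0.75% × 47/365 = €2,436.5959
Total = €17,201.3301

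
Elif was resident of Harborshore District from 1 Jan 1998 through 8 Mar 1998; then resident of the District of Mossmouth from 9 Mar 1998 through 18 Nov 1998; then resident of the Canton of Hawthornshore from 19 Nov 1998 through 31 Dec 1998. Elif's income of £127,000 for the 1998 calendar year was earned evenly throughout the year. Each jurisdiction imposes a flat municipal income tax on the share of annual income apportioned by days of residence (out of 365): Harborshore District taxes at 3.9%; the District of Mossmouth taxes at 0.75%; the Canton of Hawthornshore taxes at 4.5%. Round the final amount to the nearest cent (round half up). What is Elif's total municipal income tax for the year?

Harborshore District, 1 Jan – 8 Mar 1998: 67 days → £127,000 × 3.9% × 67/365 = £909.1808
The District of Mossmouth, 9 Mar – 18 Nov 1998: 255 days → £127,000 × 0.75% × 255/365 = £665.4452
The Canton of Hawthornshore, 19 Nov – 31 Dec 1998: 43 days → £127,000 × 4.5% × 43/365 = £673.2740
Total = £2,247.9000

£2,247.90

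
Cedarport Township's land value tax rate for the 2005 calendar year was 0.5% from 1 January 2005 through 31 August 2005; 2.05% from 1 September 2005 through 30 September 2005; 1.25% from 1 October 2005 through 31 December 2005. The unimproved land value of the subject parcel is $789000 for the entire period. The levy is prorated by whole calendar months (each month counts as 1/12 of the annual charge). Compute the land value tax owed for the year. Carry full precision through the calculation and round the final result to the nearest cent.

$6443.50

1 January – 31 August 2005: 8 months at 0.5% → $789000 × 0.5% × 8/12 = $2630.0000
1 September – 30 September 2005: 1 month at 2.05% → $789000 × 2.05% × 1/12 = $1347.8750
1 October – 31 December 2005: 3 months at 1.25% → $789000 × 1.25% × 3/12 = $2465.6250
Total = $6443.5000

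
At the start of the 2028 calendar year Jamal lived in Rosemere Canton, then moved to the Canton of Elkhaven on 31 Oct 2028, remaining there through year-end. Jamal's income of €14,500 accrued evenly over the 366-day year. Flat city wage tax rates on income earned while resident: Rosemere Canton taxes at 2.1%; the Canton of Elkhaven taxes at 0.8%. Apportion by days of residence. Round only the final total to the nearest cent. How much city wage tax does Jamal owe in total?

Rosemere Canton, 1 Jan – 30 Oct 2028: 304 days → €14,500 × 2.1% × 304/366 = €252.9180
The Canton of Elkhaven, 31 Oct – 31 Dec 2028: 62 days → €14,500 × 0.8% × 62/366 = €19.6503
Total = €272.5683

€272.57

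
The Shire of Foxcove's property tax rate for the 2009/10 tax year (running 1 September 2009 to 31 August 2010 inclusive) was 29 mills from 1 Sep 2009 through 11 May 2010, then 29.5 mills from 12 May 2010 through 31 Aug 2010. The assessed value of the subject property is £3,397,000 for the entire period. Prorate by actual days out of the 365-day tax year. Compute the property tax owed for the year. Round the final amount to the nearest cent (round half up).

£99,034.18

1 Sep 2009 – 11 May 2010: 253 days at 29 mills → £3,397,000 × 2.9% × 253/365 = £68,284.3534
12 May – 31 Aug 2010: 112 days at 29.5 mills → £3,397,000 × 2.95% × 112/365 = £30,749.8301
Total = £99,034.1836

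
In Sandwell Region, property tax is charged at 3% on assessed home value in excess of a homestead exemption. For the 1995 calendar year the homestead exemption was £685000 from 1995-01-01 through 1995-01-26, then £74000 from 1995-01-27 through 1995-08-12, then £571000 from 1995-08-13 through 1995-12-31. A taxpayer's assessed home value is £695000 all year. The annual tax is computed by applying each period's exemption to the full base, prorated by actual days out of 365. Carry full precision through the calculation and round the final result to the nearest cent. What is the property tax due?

1995-01-01 to 1995-01-26: 26 days, exemption £685000 → (£695000 − £685000) × 3% × 26/365 = £21.3699
1995-01-27 to 1995-08-12: 198 days, exemption £74000 → (£695000 − £74000) × 3% × 198/365 = £10106.1370
1995-08-13 to 1995-12-31: 141 days, exemption £571000 → (£695000 − £571000) × 3% × 141/365 = £1437.0411
Total = £11564.5479

£11564.55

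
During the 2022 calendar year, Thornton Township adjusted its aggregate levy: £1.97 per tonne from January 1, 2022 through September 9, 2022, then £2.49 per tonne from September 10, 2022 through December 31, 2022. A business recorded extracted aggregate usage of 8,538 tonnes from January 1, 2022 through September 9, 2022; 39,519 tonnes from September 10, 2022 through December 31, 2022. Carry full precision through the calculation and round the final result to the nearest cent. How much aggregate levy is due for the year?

January 1 – September 9, 2022: 8,538 tonnes at £1.97/tonne → £16,819.86
September 10 – December 31, 2022: 39,519 tonnes at £2.49/tonne → £98,402.31

£115,222.17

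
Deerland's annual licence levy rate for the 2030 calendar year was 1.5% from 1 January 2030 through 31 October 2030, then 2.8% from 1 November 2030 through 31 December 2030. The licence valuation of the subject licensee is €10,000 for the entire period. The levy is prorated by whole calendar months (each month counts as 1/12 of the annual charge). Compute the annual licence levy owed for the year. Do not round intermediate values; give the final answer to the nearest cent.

€171.67

1 January – 31 October 2030: 10 months at 1.5% → €10,000 × 1.5% × 10/12 = €125.0000
1 November – 31 December 2030: 2 months at 2.8% → €10,000 × 2.8% × 2/12 = €46.6667
Total = €171.6667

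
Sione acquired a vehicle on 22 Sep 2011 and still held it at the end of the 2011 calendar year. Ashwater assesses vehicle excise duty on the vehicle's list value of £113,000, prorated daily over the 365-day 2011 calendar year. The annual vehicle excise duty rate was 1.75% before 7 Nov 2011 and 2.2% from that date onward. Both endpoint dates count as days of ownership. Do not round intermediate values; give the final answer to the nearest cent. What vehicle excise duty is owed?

£623.82

22 Sep – 6 Nov 2011: 46 days at 1.75% → £113,000 × 1.75% × 46/365 = £249.2192
7 Nov – 31 Dec 2011: 55 days at 2.2% → £113,000 × 2.2% × 55/365 = £374.6027
Total = £623.8219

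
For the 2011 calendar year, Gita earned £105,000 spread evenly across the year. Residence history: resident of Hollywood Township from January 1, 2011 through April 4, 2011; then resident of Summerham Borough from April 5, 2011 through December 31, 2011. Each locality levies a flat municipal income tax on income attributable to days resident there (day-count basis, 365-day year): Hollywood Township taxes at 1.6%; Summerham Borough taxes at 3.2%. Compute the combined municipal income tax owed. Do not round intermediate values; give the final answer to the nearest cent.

£2,927.34

Hollywood Township, January 1 – April 4, 2011: 94 days → £105,000 × 1.6% × 94/365 = £432.6575
Summerham Borough, April 5 – December 31, 2011: 271 days → £105,000 × 3.2% × 271/365 = £2,494.6849
Total = £2,927.3425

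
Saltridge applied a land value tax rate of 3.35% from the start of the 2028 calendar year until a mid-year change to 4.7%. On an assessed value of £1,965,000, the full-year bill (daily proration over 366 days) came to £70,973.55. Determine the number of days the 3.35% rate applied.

295 days

Let d = days at the first rate; then 366 − d days at the second rate.
£1,965,000 × [3.35%·d + 4.7%·(366−d)] / 366 = £70,973.55
Solving gives d = 295, so the new rate took effect on October 22, 2028.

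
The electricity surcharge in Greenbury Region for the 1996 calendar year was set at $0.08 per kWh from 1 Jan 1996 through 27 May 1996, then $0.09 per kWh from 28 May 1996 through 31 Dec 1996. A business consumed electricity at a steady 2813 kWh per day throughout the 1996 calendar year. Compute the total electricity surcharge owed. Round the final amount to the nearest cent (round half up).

1 Jan – 27 May 1996: 148 days × 2813 kWh/day = 416,324 kWh at $0.08/kWh → $33305.92
28 May – 31 Dec 1996: 218 days × 2813 kWh/day = 613,234 kWh at $0.09/kWh → $55191.06

$88496.98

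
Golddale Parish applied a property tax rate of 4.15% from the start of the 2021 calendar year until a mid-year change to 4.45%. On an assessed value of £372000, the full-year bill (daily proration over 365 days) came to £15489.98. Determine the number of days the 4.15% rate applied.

348 days

Let d = days at the first rate; then 365 − d days at the second rate.
£372000 × [4.15%·d + 4.45%·(365−d)] / 365 = £15489.98
Solving gives d = 348, so the new rate took effect on 15 December 2021.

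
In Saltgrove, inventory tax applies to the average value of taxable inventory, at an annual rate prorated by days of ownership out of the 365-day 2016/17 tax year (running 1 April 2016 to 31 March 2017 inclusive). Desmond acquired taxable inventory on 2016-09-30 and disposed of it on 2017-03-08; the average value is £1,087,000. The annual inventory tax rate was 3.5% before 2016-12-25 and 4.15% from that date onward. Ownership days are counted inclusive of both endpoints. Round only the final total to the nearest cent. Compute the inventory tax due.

2016-09-30 to 2016-12-24: 86 days at 3.5% → £1,087,000 × 3.5% × 86/365 = £8,964.0274
2016-12-25 to 2017-03-08: 74 days at 4.15% → £1,087,000 × 4.15% × 74/365 = £9,145.6904
Total = £18,109.7178

£18,109.72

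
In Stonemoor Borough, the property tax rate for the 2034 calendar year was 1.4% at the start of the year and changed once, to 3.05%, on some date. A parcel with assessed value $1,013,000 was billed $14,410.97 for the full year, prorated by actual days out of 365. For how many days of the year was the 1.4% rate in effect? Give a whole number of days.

Let d = days at the first rate; then 365 − d days at the second rate.
$1,013,000 × [1.4%·d + 3.05%·(365−d)] / 365 = $14,410.97
Solving gives d = 360, so the new rate took effect on December 27, 2034.

360 days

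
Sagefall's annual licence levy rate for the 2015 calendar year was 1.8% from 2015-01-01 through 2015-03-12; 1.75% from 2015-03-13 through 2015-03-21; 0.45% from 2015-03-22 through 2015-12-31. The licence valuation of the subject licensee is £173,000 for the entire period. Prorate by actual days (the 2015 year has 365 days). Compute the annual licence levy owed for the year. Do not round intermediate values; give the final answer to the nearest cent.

2015-01-01 to 2015-03-12: 71 days at 1.8% → £173,000 × 1.8% × 71/365 = £605.7370
2015-03-13 to 2015-03-21: 9 days at 1.75% → £173,000 × 1.75% × 9/365 = £74.6507
2015-03-22 to 2015-12-31: 285 days at 0.45% → £173,000 × 0.45% × 285/365 = £607.8699
Total = £1,288.2575

£1,288.26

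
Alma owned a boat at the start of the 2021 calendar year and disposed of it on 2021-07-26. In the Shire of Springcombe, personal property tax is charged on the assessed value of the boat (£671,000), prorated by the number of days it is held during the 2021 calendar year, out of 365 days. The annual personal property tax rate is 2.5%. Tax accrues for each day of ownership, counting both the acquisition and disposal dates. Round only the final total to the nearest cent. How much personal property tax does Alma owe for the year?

Days held (2021-01-01 to 2021-07-26): 207 out of 365
Tax = £671,000 × 2.5% × 207/365 = £9,513.4932

£9,513.49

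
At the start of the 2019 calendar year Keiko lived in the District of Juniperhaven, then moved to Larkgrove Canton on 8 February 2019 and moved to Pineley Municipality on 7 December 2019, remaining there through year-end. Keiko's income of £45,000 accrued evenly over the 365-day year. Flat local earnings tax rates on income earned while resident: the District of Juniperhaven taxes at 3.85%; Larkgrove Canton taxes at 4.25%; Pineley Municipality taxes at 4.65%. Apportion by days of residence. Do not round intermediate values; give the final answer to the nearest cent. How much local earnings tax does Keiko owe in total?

£1,906.09

The District of Juniperhaven, 1 January – 7 February 2019: 38 days → £45,000 × 3.85% × 38/365 = £180.3699
Larkgrove Canton, 8 February – 6 December 2019: 302 days → £45,000 × 4.25% × 302/365 = £1,582.3973
Pineley Municipality, 7 December – 31 December 2019: 25 days → £45,000 × 4.65% × 25/365 = £143.3219
Total = £1,906.0890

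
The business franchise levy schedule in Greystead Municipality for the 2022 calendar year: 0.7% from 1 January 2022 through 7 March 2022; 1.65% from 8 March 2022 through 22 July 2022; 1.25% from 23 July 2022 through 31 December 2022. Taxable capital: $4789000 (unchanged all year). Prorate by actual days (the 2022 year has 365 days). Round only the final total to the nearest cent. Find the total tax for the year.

1 January – 7 March 2022: 66 days at 0.7% → $4789000 × 0.7% × 66/365 = $6061.6932
8 March – 22 July 2022: 137 days at 1.65% → $4789000 × 1.65% × 137/365 = $29658.9986
23 July – 31 December 2022: 162 days at 1.25% → $4789000 × 1.25% × 162/365 = $26569.1096
Total = $62289.8014

$62289.80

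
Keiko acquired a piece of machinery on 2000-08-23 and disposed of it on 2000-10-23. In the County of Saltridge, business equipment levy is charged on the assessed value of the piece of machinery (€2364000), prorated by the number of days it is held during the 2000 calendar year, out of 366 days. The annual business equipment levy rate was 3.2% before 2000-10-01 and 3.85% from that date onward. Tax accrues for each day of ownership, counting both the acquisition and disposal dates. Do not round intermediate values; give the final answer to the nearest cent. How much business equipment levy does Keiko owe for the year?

2000-08-23 to 2000-09-30: 39 days at 3.2% → €2364000 × 3.2% × 39/366 = €8060.8525
2000-10-01 to 2000-10-23: 23 days at 3.85% → €2364000 × 3.85% × 23/366 = €5719.4590
Total = €13780.3115

€13780.31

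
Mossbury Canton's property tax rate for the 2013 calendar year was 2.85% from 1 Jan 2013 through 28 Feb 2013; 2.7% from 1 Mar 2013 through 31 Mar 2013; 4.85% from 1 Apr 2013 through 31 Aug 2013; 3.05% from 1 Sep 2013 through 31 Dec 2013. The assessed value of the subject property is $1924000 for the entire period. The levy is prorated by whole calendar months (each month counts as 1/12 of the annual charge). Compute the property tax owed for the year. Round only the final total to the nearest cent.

1 Jan – 28 Feb 2013: 2 months at 2.85% → $1924000 × 2.85% × 2/12 = $9139.0000
1 Mar – 31 Mar 2013: 1 month at 2.7% → $1924000 × 2.7% × 1/12 = $4329.0000
1 Apr – 31 Aug 2013: 5 months at 4.85% → $1924000 × 4.85% × 5/12 = $38880.8333
1 Sep – 31 Dec 2013: 4 months at 3.05% → $1924000 × 3.05% × 4/12 = $19560.6667
Total = $71909.5000

$71909.50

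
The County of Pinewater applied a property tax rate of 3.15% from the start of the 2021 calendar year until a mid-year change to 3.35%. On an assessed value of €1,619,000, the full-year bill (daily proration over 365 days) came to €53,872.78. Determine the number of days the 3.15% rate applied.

41 days

Let d = days at the first rate; then 365 − d days at the second rate.
€1,619,000 × [3.15%·d + 3.35%·(365−d)] / 365 = €53,872.78
Solving gives d = 41, so the new rate took effect on 11 Feb 2021.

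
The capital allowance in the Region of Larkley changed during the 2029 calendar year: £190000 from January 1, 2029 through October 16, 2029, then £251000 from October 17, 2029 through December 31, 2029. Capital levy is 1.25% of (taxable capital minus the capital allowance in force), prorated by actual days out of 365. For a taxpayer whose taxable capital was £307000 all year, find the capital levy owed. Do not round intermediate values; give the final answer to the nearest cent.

January 1 – October 16, 2029: 289 days, exemption £190000 → (£307000 − £190000) × 1.25% × 289/365 = £1157.9795
October 17 – December 31, 2029: 76 days, exemption £251000 → (£307000 − £251000) × 1.25% × 76/365 = £145.7534
Total = £1303.7329

£1303.73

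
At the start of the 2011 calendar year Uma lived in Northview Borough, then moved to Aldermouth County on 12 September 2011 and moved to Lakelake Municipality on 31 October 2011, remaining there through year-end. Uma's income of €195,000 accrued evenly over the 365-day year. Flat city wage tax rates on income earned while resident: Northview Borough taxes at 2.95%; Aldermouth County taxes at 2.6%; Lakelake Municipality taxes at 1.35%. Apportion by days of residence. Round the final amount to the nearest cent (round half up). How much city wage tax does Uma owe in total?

€5,130.90

Northview Borough, 1 January – 11 September 2011: 254 days → €195,000 × 2.95% × 254/365 = €4,003.1096
Aldermouth County, 12 September – 30 October 2011: 49 days → €195,000 × 2.6% × 49/365 = €680.6301
Lakelake Municipality, 31 October – 31 December 2011: 62 days → €195,000 × 1.35% × 62/365 = €447.1644
Total = €5,130.9041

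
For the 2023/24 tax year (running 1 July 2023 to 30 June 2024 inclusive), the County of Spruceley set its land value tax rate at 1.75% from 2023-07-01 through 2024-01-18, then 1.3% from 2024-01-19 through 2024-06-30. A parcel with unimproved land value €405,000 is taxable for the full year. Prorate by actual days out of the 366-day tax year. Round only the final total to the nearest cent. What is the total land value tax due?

€6,270.86

2023-07-01 to 2024-01-18: 202 days at 1.75% → €405,000 × 1.75% × 202/366 = €3,911.6803
2024-01-19 to 2024-06-30: 164 days at 1.3% → €405,000 × 1.3% × 164/366 = €2,359.1803
Total = €6,270.8607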